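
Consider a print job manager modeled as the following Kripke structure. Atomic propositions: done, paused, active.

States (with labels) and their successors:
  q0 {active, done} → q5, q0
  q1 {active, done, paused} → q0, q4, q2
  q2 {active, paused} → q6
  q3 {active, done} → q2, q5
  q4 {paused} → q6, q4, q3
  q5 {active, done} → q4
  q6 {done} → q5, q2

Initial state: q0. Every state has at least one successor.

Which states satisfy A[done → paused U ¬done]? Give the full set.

{q2, q4}

States satisfying done → paused: {q1, q2, q4}.
States satisfying ¬done: {q2, q4}.
States satisfying A[done → paused U ¬done]: {q2, q4}.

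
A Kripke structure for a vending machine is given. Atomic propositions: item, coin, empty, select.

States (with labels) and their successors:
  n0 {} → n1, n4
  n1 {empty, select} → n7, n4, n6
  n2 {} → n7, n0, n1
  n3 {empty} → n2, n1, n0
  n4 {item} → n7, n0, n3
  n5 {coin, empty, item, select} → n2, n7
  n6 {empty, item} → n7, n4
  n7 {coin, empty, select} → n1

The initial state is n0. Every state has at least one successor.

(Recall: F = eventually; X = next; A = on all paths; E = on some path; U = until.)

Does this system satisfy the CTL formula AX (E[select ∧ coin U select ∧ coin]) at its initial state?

Violated

States satisfying E[select ∧ coin U select ∧ coin]: {n5, n7}.
States satisfying AX (E[select ∧ coin U select ∧ coin]): ∅.
n0 ∉ Sat(AX (E[select ∧ coin U select ∧ coin])).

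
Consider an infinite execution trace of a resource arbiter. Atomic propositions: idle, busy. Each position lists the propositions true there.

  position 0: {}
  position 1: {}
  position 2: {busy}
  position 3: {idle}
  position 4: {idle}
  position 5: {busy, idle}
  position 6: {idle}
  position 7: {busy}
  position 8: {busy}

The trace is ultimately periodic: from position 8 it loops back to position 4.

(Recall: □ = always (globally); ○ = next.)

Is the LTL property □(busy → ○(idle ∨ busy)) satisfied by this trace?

Yes

busy → ○(idle ∨ busy) holds at every position 0..8, and those are all positions ever visited, so □(busy → ○(idle ∨ busy)) holds.
Positions where busy holds: 2, 5, 7, 8.
Check ○(idle ∨ busy) at each: 2→ok, 5→ok, 7→ok, 8→ok.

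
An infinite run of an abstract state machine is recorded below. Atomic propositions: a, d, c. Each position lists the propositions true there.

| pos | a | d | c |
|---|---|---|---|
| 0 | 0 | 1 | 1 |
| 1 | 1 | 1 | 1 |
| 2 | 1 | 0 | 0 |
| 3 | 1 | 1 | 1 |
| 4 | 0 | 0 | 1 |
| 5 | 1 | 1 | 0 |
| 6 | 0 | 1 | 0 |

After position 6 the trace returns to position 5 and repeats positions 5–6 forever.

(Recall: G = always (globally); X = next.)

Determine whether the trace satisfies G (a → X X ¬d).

a → X X ¬d must hold at every position from 0 onward. It fails at position 1, so G (a → X X ¬d) is false.
Positions where a holds: 1, 2, 3, 5.
Check X X ¬d at each: 1→fails, 2→ok, 3→fails, 5→fails.

Violated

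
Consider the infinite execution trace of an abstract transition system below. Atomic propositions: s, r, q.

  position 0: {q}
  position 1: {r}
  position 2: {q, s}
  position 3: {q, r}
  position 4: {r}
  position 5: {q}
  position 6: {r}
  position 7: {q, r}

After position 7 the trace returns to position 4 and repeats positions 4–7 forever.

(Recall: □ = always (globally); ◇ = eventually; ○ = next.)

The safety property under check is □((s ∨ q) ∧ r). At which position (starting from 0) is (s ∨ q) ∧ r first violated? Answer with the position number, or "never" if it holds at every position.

At position 0 the labels are {q}, so (s ∨ q) ∧ r is false there. This is the first violation.

0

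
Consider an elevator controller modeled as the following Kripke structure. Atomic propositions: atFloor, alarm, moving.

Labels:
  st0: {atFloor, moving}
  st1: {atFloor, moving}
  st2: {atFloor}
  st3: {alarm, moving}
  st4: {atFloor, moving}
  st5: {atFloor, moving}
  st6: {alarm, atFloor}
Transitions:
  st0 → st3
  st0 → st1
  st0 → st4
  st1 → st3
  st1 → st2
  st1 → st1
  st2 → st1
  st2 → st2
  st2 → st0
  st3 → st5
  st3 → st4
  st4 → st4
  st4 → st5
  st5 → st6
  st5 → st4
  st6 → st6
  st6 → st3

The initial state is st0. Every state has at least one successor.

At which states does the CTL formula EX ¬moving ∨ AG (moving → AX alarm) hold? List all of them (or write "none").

{st1, st2, st5, st6}

States satisfying ¬moving: {st2, st6}.
States satisfying EX ¬moving: {st1, st2, st5, st6}.
States satisfying moving → AX alarm: {st2, st6}.
States satisfying AG (moving → AX alarm): ∅.
States satisfying EX ¬moving ∨ AG (moving → AX alarm): {st1, st2, st5, st6}.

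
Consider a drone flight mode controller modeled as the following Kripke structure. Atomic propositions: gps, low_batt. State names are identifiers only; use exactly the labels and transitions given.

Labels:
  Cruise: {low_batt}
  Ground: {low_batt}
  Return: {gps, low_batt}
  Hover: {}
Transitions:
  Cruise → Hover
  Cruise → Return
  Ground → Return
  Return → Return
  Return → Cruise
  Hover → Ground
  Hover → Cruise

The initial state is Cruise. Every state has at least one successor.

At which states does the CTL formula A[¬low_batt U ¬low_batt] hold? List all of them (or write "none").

{Hover}

States satisfying ¬low_batt: {Hover}.
States satisfying A[¬low_batt U ¬low_batt]: {Hover}.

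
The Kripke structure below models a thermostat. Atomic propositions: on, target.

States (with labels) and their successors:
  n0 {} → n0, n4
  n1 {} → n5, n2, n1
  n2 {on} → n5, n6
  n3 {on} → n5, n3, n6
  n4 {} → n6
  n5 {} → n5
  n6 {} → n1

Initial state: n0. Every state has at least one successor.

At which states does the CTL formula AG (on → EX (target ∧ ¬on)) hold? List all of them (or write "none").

States satisfying on → EX (target ∧ ¬on): {n0, n1, n4, n5, n6}.
States satisfying AG (on → EX (target ∧ ¬on)): {n5}.

{n5}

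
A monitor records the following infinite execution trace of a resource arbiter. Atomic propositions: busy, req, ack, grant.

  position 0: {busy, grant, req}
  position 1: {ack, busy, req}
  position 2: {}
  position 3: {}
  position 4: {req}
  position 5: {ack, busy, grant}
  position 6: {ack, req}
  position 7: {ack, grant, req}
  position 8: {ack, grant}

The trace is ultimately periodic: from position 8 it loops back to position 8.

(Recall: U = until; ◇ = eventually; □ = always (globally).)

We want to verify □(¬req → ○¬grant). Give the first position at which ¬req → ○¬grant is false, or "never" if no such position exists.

8

Check ¬req → ○¬grant at each position in order: 0 ✓, 1 ✓, 2 ✓, 3 ✓, 4 ✓, 5 ✓, 6 ✓, 7 ✓.
At position 8 the labels are {ack, grant} and the next position 8 has {ack, grant}, so ¬req → ○¬grant is false there. This is the first violation.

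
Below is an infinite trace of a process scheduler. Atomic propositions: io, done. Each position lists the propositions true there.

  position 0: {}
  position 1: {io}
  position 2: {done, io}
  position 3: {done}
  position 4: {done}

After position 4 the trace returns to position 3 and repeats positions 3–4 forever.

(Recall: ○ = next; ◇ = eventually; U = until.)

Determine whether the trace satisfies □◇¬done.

No

◇¬done must hold at every position from 0 onward. It fails at position 2, so □◇¬done is false.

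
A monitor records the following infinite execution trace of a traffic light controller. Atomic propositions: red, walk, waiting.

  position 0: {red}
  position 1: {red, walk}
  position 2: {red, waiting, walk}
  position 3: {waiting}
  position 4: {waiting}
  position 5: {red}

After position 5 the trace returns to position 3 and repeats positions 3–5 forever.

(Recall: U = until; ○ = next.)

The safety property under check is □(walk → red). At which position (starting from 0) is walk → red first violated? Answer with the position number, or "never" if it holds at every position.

walk → red holds at every position 0..5, and those are all the positions the trace ever visits, so the invariant □(walk → red) is never violated.

never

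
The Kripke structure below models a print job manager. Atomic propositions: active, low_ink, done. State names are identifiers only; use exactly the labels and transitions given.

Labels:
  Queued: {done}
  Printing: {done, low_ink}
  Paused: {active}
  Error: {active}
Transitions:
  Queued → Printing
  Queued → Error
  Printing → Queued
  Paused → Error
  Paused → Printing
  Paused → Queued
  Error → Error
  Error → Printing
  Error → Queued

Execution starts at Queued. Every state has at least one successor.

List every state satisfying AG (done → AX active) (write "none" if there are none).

none

States satisfying done → AX active: {Paused, Error}.
States satisfying AG (done → AX active): ∅.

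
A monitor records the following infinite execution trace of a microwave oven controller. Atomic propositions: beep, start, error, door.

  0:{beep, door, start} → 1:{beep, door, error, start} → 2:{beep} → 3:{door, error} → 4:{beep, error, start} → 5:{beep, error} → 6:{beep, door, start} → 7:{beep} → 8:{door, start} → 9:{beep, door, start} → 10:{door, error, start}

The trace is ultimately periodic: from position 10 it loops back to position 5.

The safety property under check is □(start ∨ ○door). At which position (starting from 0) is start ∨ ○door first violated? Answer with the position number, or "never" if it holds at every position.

Check start ∨ ○door at each position in order: 0 ✓, 1 ✓, 2 ✓.
At position 3 the labels are {door, error} and the next position 4 has {beep, error, start}, so start ∨ ○door is false there. This is the first violation.

3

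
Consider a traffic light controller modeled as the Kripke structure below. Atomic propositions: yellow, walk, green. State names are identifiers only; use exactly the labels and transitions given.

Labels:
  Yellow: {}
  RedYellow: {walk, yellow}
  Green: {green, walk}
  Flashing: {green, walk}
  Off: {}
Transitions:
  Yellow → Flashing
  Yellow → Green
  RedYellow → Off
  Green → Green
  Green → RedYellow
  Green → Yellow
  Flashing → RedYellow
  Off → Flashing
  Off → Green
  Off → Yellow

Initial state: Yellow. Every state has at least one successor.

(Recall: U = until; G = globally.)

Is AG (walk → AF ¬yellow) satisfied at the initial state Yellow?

States satisfying walk → AF ¬yellow: {Yellow, RedYellow, Green, Flashing, Off}.
States satisfying AG (walk → AF ¬yellow): {Yellow, RedYellow, Green, Flashing, Off}.
Every state reachable from Yellow satisfies walk → AF ¬yellow.
Yellow ∈ Sat(AG (walk → AF ¬yellow)).

Yes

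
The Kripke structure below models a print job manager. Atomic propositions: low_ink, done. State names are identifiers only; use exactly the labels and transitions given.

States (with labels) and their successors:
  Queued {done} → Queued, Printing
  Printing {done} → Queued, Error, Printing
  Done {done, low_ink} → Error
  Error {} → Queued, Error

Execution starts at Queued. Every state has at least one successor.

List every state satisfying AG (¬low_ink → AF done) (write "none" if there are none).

none

States satisfying ¬low_ink → AF done: {Queued, Printing, Done}.
States satisfying AG (¬low_ink → AF done): ∅.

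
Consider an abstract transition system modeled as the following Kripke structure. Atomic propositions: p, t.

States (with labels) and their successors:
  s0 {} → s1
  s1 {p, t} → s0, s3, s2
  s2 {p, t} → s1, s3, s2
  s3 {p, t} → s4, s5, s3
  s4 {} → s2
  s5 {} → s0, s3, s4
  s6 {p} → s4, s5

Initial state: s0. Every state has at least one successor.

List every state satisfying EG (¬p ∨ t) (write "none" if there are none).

{s0, s1, s2, s3, s4, s5}

States satisfying ¬p ∨ t: {s0, s1, s2, s3, s4, s5}.
States satisfying EG (¬p ∨ t): {s0, s1, s2, s3, s4, s5}.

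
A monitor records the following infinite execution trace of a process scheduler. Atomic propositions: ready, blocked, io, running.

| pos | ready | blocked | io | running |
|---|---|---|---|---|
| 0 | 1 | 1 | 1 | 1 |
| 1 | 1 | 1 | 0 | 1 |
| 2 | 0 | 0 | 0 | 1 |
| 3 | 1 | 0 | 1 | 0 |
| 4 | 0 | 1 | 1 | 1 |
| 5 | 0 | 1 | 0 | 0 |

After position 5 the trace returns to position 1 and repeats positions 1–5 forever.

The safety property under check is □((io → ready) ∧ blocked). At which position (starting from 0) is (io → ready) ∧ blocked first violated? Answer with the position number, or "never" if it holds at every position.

2

Check (io → ready) ∧ blocked at each position in order: 0 ✓, 1 ✓.
At position 2 the labels are {running}, so (io → ready) ∧ blocked is false there. This is the first violation.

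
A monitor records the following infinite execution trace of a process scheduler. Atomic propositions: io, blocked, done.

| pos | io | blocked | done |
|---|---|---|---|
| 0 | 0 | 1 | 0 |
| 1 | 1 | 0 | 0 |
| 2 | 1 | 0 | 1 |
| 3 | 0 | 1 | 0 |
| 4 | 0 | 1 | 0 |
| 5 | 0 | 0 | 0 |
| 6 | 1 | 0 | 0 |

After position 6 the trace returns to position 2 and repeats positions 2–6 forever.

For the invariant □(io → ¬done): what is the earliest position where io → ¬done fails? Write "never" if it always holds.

2

Check io → ¬done at each position in order: 0 ✓, 1 ✓.
At position 2 the labels are {done, io}, so io → ¬done is false there. This is the first violation.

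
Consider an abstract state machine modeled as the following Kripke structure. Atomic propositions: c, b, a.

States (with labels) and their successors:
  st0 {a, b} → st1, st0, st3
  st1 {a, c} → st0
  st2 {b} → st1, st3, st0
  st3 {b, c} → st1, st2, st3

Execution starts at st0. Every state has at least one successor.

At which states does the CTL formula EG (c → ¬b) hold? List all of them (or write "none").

States satisfying c → ¬b: {st0, st1, st2}.
States satisfying EG (c → ¬b): {st0, st1, st2}.

{st0, st1, st2}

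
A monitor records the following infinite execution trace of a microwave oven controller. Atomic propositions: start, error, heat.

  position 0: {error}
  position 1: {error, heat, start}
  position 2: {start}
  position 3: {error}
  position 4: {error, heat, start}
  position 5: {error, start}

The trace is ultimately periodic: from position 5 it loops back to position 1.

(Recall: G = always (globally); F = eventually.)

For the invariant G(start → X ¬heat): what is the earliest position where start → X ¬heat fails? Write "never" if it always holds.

5

Check start → X ¬heat at each position in order: 0 ✓, 1 ✓, 2 ✓, 3 ✓, 4 ✓.
At position 5 the labels are {error, start} and the next position 1 has {error, heat, start}, so start → X ¬heat is false there. This is the first violation.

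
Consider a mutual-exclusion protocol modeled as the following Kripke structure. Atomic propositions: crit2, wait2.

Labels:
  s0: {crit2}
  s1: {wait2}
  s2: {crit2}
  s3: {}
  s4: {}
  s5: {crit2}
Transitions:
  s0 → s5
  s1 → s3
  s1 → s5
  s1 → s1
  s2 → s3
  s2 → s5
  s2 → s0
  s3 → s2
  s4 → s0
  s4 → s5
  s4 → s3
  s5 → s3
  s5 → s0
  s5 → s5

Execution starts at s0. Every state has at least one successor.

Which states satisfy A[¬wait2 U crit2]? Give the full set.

{s0, s2, s3, s4, s5}

States satisfying ¬wait2: {s0, s2, s3, s4, s5}.
States satisfying crit2: {s0, s2, s5}.
States satisfying A[¬wait2 U crit2]: {s0, s2, s3, s4, s5}.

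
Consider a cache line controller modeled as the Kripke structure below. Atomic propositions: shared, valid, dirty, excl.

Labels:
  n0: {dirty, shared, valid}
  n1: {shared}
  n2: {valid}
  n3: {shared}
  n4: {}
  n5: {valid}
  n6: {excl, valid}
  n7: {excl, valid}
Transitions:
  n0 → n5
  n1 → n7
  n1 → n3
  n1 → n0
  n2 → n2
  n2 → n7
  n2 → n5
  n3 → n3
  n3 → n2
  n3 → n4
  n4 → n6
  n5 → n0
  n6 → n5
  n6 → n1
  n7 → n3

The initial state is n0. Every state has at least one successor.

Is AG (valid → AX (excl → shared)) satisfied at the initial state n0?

Satisfied

States satisfying valid → AX (excl → shared): {n0, n1, n3, n4, n5, n6, n7}.
States satisfying AG (valid → AX (excl → shared)): {n0, n5}.
Every state reachable from n0 satisfies valid → AX (excl → shared).
n0 ∈ Sat(AG (valid → AX (excl → shared))).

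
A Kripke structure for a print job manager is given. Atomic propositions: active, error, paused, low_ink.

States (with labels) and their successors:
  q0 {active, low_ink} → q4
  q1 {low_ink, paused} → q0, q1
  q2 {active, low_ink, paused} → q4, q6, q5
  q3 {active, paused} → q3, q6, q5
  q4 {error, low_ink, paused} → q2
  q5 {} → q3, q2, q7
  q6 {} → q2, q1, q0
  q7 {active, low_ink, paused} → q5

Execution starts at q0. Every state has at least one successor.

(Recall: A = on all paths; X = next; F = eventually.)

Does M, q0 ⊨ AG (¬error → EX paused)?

Violated

States satisfying ¬error → EX paused: {q0, q1, q2, q3, q4, q5, q6}.
States satisfying AG (¬error → EX paused): ∅.
q7 is reachable from q0 and violates ¬error → EX paused, so AG fails at q0.
q0 ∉ Sat(AG (¬error → EX paused)).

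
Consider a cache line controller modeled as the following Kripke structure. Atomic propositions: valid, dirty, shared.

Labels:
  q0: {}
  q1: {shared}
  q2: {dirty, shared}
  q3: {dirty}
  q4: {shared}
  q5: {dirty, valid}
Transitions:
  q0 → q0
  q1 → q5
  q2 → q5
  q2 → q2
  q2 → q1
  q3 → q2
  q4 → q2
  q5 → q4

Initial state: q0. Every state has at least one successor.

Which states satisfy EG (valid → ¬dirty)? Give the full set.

States satisfying valid → ¬dirty: {q0, q1, q2, q3, q4}.
States satisfying EG (valid → ¬dirty): {q0, q2, q3, q4}.

{q0, q2, q3, q4}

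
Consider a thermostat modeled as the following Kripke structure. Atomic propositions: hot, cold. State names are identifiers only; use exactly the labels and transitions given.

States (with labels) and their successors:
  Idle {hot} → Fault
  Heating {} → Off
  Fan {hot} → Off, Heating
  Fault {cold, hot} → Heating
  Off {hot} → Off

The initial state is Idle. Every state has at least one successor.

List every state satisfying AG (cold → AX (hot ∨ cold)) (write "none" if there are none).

States satisfying cold → AX (hot ∨ cold): {Idle, Heating, Fan, Off}.
States satisfying AG (cold → AX (hot ∨ cold)): {Heating, Fan, Off}.

{Heating, Fan, Off}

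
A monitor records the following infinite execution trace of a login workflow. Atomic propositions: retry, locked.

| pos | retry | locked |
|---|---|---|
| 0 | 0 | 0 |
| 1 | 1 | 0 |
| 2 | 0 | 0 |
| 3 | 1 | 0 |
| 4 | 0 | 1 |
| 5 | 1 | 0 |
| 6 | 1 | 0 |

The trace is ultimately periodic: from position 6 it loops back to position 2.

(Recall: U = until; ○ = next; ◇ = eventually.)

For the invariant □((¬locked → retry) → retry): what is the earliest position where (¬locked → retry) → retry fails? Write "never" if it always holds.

Check (¬locked → retry) → retry at each position in order: 0 ✓, 1 ✓, 2 ✓, 3 ✓.
At position 4 the labels are {locked}, so (¬locked → retry) → retry is false there. This is the first violation.

4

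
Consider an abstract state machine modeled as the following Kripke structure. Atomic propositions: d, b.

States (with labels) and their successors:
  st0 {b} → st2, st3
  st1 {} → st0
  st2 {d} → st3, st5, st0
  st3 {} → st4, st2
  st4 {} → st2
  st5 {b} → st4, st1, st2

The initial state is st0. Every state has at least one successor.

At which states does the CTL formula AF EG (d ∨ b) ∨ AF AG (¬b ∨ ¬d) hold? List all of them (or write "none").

States satisfying EG (d ∨ b): {st0, st2, st5}.
States satisfying AF EG (d ∨ b): {st0, st1, st2, st3, st4, st5}.
States satisfying AG (¬b ∨ ¬d): {st0, st1, st2, st3, st4, st5}.
States satisfying AF AG (¬b ∨ ¬d): {st0, st1, st2, st3, st4, st5}.
States satisfying AF EG (d ∨ b) ∨ AF AG (¬b ∨ ¬d): {st0, st1, st2, st3, st4, st5}.

{st0, st1, st2, st3, st4, st5}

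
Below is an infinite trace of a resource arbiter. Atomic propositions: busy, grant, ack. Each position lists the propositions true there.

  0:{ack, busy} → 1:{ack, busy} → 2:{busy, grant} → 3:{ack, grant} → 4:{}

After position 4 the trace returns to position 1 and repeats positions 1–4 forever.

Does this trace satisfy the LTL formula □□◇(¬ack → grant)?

□◇(¬ack → grant) holds at every position 0..4, and those are all positions ever visited, so □□◇(¬ack → grant) holds.

Yes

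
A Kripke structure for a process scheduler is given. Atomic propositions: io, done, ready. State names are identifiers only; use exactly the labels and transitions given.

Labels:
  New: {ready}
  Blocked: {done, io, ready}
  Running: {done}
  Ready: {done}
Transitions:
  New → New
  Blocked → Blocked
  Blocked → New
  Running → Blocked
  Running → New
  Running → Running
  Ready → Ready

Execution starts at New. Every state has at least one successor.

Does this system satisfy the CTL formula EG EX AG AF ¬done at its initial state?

Holds

States satisfying EX AG AF ¬done: {New, Blocked, Running}.
States satisfying EG EX AG AF ¬done: {New, Blocked, Running}.
New ∈ Sat(EG EX AG AF ¬done).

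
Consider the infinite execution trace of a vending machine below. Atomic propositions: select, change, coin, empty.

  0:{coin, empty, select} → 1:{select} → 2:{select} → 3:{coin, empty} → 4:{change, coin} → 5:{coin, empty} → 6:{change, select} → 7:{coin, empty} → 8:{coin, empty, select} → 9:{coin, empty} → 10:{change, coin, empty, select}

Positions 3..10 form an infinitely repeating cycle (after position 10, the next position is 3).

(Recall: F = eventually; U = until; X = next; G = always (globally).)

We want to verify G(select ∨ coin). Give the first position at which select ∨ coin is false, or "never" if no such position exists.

select ∨ coin holds at every position 0..10, and those are all the positions the trace ever visits, so the invariant G(select ∨ coin) is never violated.

never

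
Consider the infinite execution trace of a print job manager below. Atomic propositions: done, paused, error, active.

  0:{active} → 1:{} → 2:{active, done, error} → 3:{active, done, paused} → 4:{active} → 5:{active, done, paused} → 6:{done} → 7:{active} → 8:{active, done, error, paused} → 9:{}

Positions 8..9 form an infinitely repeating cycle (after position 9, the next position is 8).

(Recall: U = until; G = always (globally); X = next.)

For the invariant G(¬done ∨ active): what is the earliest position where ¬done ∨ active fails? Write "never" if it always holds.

6

Check ¬done ∨ active at each position in order: 0 ✓, 1 ✓, 2 ✓, 3 ✓, 4 ✓, 5 ✓.
At position 6 the labels are {done}, so ¬done ∨ active is false there. This is the first violation.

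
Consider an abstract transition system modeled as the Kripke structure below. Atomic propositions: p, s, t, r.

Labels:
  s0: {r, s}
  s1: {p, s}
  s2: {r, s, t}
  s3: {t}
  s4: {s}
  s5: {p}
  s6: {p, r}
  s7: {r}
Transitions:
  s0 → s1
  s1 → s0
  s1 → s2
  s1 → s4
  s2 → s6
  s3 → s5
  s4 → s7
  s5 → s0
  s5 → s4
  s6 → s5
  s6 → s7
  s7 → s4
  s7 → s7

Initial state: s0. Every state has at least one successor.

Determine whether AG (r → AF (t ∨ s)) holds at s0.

States satisfying r → AF (t ∨ s): {s0, s1, s2, s3, s4, s5}.
States satisfying AG (r → AF (t ∨ s)): ∅.
s6 is reachable from s0 and violates r → AF (t ∨ s), so AG fails at s0.
s0 ∉ Sat(AG (r → AF (t ∨ s))).

Does not hold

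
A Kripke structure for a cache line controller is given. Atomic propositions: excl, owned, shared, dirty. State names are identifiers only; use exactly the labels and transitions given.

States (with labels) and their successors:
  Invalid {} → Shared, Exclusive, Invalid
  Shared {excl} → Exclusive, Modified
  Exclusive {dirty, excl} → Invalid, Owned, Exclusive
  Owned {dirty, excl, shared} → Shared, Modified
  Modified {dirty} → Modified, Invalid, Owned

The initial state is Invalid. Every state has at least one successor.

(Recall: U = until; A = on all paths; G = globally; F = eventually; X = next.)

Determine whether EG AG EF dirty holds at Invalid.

States satisfying AG EF dirty: {Invalid, Shared, Exclusive, Owned, Modified}.
States satisfying EG AG EF dirty: {Invalid, Shared, Exclusive, Owned, Modified}.
Invalid ∈ Sat(EG AG EF dirty).

Holds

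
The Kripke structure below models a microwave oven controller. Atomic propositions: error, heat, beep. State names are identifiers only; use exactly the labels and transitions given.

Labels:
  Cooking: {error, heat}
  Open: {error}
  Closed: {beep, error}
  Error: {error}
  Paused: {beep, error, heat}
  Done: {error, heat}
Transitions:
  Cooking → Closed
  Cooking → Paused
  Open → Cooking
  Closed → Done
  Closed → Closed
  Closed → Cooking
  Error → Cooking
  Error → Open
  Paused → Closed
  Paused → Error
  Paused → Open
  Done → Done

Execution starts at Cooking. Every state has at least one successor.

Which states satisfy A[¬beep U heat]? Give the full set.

{Cooking, Open, Error, Paused, Done}

States satisfying ¬beep: {Cooking, Open, Error, Done}.
States satisfying heat: {Cooking, Paused, Done}.
States satisfying A[¬beep U heat]: {Cooking, Open, Error, Paused, Done}.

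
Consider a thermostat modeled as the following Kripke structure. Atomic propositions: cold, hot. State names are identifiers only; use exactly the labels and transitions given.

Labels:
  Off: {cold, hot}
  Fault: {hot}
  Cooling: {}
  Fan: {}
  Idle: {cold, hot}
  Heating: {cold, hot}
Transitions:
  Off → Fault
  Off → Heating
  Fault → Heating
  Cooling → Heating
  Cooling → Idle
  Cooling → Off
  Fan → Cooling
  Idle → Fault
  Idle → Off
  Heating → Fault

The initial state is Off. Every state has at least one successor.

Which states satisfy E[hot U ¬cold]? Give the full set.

{Off, Fault, Cooling, Fan, Idle, Heating}

States satisfying hot: {Off, Fault, Idle, Heating}.
States satisfying ¬cold: {Fault, Cooling, Fan}.
States satisfying E[hot U ¬cold]: {Off, Fault, Cooling, Fan, Idle, Heating}.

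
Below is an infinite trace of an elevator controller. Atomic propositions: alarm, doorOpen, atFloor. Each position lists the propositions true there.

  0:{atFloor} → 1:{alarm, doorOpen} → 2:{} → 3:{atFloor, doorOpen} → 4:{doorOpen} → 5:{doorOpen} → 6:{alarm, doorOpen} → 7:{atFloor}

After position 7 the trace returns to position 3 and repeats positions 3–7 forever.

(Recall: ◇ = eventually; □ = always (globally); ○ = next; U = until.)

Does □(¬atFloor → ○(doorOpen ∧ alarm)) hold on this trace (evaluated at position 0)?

¬atFloor → ○(doorOpen ∧ alarm) must hold at every position from 0 onward. It fails at position 1, so □(¬atFloor → ○(doorOpen ∧ alarm)) is false.
Positions where ¬atFloor holds: 1, 2, 4, 5, 6.
Check ○(doorOpen ∧ alarm) at each: 1→fails, 2→fails, 4→fails, 5→ok, 6→fails.

Violated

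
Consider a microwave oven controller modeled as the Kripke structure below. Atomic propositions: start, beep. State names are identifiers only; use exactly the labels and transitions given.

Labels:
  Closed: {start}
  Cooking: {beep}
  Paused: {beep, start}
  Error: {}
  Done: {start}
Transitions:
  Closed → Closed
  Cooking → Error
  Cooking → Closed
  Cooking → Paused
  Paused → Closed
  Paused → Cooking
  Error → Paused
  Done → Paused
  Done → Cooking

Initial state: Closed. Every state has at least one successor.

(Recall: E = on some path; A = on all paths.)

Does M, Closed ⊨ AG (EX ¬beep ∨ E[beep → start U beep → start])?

States satisfying EX ¬beep ∨ E[beep → start U beep → start]: {Closed, Cooking, Paused, Error, Done}.
States satisfying AG (EX ¬beep ∨ E[beep → start U beep → start]): {Closed, Cooking, Paused, Error, Done}.
Every state reachable from Closed satisfies EX ¬beep ∨ E[beep → start U beep → start].
Closed ∈ Sat(AG (EX ¬beep ∨ E[beep → start U beep → start])).

Yes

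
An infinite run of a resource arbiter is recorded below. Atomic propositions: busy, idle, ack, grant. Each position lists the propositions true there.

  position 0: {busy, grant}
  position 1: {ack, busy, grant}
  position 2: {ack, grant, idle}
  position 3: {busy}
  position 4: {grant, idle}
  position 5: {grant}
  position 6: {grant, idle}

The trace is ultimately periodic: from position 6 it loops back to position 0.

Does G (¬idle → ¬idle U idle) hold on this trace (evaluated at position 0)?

Holds

¬idle → ¬idle U idle holds at every position 0..6, and those are all positions ever visited, so G (¬idle → ¬idle U idle) holds.
Positions where ¬idle holds: 0, 1, 3, 5.
Check ¬idle U idle at each: 0→ok, 1→ok, 3→ok, 5→ok.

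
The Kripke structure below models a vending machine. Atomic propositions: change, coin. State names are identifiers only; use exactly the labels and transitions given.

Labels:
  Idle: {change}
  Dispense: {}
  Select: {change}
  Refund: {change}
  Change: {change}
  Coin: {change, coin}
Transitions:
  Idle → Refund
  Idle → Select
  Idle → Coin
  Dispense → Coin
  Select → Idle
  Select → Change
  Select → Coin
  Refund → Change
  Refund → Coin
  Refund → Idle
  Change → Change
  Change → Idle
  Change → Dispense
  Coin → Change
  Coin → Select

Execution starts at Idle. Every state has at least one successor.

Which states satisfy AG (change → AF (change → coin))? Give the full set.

none

States satisfying change → AF (change → coin): {Dispense, Coin}.
States satisfying AG (change → AF (change → coin)): ∅.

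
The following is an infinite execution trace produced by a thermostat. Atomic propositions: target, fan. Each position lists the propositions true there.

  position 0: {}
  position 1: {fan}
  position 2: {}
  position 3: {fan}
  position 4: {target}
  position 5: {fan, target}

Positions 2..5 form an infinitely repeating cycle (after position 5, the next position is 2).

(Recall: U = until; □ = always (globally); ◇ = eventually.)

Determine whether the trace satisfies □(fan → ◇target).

fan → ◇target holds at every position 0..5, and those are all positions ever visited, so □(fan → ◇target) holds.
Positions where fan holds: 1, 3, 5.
Check ◇target at each: 1→ok, 3→ok, 5→ok.

Satisfied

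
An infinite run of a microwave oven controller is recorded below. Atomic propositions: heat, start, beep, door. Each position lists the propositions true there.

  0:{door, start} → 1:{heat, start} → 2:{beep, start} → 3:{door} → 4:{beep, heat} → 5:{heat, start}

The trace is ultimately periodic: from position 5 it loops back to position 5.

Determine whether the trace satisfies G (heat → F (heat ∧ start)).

heat → F (heat ∧ start) holds at every position 0..5, and those are all positions ever visited, so G (heat → F (heat ∧ start)) holds.
Positions where heat holds: 1, 4, 5.
Check F (heat ∧ start) at each: 1→ok, 4→ok, 5→ok.

Satisfied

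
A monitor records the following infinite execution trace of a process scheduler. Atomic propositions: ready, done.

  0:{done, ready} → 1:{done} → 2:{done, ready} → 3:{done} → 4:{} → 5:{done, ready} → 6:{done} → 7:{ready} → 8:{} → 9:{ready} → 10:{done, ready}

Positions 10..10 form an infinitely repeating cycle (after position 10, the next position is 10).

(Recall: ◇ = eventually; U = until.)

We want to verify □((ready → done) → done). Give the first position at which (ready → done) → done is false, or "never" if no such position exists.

Check (ready → done) → done at each position in order: 0 ✓, 1 ✓, 2 ✓, 3 ✓.
At position 4 the labels are {}, so (ready → done) → done is false there. This is the first violation.

4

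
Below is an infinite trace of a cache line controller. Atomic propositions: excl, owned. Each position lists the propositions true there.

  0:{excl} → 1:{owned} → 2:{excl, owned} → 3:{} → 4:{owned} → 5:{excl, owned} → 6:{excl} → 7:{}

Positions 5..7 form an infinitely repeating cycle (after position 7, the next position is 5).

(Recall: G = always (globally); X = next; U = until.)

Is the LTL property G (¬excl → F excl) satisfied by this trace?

¬excl → F excl holds at every position 0..7, and those are all positions ever visited, so G (¬excl → F excl) holds.
Positions where ¬excl holds: 1, 3, 4, 7.
Check F excl at each: 1→ok, 3→ok, 4→ok, 7→ok.

Satisfied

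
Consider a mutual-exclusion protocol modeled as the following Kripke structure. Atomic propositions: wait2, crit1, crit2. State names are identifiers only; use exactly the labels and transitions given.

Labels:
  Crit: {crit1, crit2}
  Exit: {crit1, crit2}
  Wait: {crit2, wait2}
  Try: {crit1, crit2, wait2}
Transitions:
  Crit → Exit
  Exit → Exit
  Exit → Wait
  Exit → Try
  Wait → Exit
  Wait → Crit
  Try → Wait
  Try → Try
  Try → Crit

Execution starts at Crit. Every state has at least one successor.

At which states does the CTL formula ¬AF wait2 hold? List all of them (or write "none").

States satisfying wait2: {Wait, Try}.
States satisfying AF wait2: {Wait, Try}.
States satisfying ¬AF wait2: {Crit, Exit}.

{Crit, Exit}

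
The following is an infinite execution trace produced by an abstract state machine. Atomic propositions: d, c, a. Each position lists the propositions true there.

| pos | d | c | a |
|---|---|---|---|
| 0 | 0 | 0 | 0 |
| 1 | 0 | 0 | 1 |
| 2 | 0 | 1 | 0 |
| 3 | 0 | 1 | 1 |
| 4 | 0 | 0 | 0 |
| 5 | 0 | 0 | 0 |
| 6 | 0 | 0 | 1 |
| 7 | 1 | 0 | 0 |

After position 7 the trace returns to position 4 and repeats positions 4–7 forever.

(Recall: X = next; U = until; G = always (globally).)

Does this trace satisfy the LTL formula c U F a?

Walking from position 0: F a first holds at position 0, and c holds at every earlier position along the way, so c U F a holds.

Holds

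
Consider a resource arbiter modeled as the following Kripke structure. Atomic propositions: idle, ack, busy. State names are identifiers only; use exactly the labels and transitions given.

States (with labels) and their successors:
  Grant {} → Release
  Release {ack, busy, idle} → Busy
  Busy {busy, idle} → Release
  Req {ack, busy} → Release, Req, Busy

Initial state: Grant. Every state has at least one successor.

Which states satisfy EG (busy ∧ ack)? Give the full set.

{Req}

States satisfying busy ∧ ack: {Release, Req}.
States satisfying EG (busy ∧ ack): {Req}.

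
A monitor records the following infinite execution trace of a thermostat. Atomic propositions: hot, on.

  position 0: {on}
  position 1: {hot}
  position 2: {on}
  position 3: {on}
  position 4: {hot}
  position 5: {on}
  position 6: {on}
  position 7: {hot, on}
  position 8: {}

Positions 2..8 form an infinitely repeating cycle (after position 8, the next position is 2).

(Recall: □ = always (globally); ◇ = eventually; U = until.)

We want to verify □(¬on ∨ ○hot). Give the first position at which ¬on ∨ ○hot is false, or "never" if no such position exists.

Check ¬on ∨ ○hot at each position in order: 0 ✓, 1 ✓.
At position 2 the labels are {on} and the next position 3 has {on}, so ¬on ∨ ○hot is false there. This is the first violation.

2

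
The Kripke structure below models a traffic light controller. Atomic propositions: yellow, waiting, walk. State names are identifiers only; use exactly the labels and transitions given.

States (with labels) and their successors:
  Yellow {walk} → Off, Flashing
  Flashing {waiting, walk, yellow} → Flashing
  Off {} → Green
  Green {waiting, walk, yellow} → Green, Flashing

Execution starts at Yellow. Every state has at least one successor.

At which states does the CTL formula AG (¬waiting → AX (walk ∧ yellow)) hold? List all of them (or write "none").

{Flashing, Off, Green}

States satisfying ¬waiting → AX (walk ∧ yellow): {Flashing, Off, Green}.
States satisfying AG (¬waiting → AX (walk ∧ yellow)): {Flashing, Off, Green}.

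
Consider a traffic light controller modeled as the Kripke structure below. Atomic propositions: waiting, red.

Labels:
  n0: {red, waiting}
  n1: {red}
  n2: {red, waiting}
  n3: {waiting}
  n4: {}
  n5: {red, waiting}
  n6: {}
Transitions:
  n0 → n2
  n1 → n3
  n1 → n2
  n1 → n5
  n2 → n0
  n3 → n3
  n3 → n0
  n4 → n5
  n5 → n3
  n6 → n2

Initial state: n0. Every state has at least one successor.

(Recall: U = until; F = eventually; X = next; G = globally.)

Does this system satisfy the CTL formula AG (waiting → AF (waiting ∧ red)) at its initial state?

Holds

States satisfying waiting → AF (waiting ∧ red): {n0, n1, n2, n4, n5, n6}.
States satisfying AG (waiting → AF (waiting ∧ red)): {n0, n2, n6}.
Every state reachable from n0 satisfies waiting → AF (waiting ∧ red).
n0 ∈ Sat(AG (waiting → AF (waiting ∧ red))).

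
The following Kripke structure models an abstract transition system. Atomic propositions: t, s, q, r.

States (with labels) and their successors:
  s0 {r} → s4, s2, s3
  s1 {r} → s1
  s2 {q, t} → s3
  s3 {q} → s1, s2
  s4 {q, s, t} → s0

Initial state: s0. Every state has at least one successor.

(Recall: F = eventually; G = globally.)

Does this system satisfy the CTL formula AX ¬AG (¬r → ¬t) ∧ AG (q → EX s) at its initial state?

States satisfying ¬AG (¬r → ¬t): {s0, s2, s3, s4}.
States satisfying AX ¬AG (¬r → ¬t): {s0, s2, s4}.
States satisfying q → EX s: {s0, s1}.
States satisfying AG (q → EX s): {s1}.
States satisfying AX ¬AG (¬r → ¬t) ∧ AG (q → EX s): ∅.
s0 ∉ Sat(AX ¬AG (¬r → ¬t) ∧ AG (q → EX s)).

Does not hold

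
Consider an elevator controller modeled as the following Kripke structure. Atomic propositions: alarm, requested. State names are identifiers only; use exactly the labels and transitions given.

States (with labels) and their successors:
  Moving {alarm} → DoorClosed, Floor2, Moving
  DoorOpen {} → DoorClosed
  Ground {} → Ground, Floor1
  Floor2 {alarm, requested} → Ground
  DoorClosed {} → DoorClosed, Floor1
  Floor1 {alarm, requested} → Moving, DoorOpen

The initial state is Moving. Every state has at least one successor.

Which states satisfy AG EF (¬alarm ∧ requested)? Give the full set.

none

States satisfying EF (¬alarm ∧ requested): ∅.
States satisfying AG EF (¬alarm ∧ requested): ∅.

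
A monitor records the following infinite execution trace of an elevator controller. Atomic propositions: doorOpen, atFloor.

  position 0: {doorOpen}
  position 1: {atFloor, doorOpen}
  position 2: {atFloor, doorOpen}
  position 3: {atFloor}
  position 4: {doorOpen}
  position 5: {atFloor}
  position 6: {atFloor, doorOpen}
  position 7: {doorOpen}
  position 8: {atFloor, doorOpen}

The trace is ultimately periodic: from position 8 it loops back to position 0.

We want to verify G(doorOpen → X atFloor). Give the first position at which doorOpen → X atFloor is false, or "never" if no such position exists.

Check doorOpen → X atFloor at each position in order: 0 ✓, 1 ✓, 2 ✓, 3 ✓, 4 ✓, 5 ✓.
At position 6 the labels are {atFloor, doorOpen} and the next position 7 has {doorOpen}, so doorOpen → X atFloor is false there. This is the first violation.

6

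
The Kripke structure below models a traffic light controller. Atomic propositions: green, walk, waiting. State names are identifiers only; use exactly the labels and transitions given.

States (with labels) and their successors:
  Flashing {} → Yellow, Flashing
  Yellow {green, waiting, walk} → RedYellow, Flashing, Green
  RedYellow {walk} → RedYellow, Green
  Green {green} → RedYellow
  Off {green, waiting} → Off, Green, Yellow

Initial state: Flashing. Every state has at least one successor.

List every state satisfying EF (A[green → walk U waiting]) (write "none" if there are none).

States satisfying A[green → walk U waiting]: {Yellow, Off}.
States satisfying EF (A[green → walk U waiting]): {Flashing, Yellow, Off}.

{Flashing, Yellow, Off}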